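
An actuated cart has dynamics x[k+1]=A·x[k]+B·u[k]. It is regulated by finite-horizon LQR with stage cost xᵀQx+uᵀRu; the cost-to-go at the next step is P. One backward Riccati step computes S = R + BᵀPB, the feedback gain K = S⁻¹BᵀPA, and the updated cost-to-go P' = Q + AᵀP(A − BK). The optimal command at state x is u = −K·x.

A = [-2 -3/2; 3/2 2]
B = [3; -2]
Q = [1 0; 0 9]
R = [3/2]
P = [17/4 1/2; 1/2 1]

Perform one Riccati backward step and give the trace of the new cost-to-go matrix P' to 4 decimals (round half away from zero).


BᵀP = [11.7500 -0.5000]
S = R + BᵀPB = [3/2] + [36.2500] = [37.7500]
BᵀPA = [-24.2500 -18.6250]
K = S⁻¹·BᵀPA = [-0.6424 -0.4934]
A−BK = [-0.0728 -0.0199; 0.2152 1.0132]
AᵀP(A−BK) = [0.6722 0.6606; 0.6606 1.3733]
P' = Q + AᵀP(A−BK) = [1.6722 0.6606; 0.6606 10.3733]
tr(P') = 12.0455

12.0455


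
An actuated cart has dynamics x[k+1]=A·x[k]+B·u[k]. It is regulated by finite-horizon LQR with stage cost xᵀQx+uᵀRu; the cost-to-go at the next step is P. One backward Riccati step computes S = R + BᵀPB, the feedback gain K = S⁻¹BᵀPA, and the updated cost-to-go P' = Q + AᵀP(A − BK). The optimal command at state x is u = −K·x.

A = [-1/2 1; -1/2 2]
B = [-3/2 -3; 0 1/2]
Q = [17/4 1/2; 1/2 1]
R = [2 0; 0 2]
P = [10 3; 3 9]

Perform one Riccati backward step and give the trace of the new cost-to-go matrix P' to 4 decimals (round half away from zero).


BᵀP = [-15.0000 -4.5000; -28.5000 -4.5000]
S = R + BᵀPB = [2 0; 0 2] + [22.5000 42.7500; 42.7500 83.2500] = [24.5000 42.7500; 42.7500 85.2500]
BᵀPA = [9.7500 -24.0000; 16.5000 -37.5000]
K = S⁻¹·BᵀPA = [0.4819 -1.6964; -0.0481 0.4108]
A−BK = [0.0785 -0.3122; -0.4759 1.7946]
AᵀP(A−BK) = [2.3452 -8.7383; -8.7383 32.6914]
P' = Q + AᵀP(A−BK) = [6.5952 -8.2383; -8.2383 33.6914]
tr(P') = 40.2866

40.2866


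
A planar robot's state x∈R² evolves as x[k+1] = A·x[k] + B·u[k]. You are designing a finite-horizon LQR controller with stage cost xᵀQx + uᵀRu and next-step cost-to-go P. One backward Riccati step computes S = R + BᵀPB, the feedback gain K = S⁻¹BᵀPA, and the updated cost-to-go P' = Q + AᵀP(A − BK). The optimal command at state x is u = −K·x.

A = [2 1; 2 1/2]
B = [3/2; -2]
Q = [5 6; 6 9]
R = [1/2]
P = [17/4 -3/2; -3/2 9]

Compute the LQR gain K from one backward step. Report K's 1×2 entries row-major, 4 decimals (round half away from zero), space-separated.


BᵀP = [9.3750 -20.2500]
S = R + BᵀPB = [1/2] + [54.5625] = [55.0625]
BᵀPA = [-21.7500 -0.7500]
K = S⁻¹·BᵀPA = [-0.3950 -0.0136]
A−BK = [2.5925 1.0204; 1.2100 0.4728]
AᵀP(A−BK) = [32.4086 12.7037; 12.7037 4.9898]
P' = Q + AᵀP(A−BK) = [37.4086 18.7037; 18.7037 13.9898]
tr(P') = 51.3984

-0.3950 -0.0136


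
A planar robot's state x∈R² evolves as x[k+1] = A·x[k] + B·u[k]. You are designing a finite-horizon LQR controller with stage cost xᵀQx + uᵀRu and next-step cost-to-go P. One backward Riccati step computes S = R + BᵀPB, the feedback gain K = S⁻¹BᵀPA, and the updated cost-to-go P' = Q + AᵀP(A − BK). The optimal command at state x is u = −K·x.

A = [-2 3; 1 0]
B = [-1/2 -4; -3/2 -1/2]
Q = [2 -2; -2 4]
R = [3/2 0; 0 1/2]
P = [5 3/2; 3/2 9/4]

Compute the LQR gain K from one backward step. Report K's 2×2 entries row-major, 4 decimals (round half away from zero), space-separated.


BᵀP = [-4.7500 -4.1250; -20.7500 -7.1250]
S = R + BᵀPB = [3/2 0; 0 1/2] + [8.5625 21.0625; 21.0625 86.5625] = [10.0625 21.0625; 21.0625 87.0625]
BᵀPA = [5.3750 -14.2500; 34.3750 -62.2500]
K = S⁻¹·BᵀPA = [-0.5921 0.1630; 0.5381 -0.7544]
A−BK = [-0.1437 0.0637; 0.3808 -0.1327]
AᵀP(A−BK) = [0.9361 -0.4423; -0.4423 0.3590]
P' = Q + AᵀP(A−BK) = [2.9361 -2.4423; -2.4423 4.3590]
tr(P') = 7.2951

-0.5921 0.1630 0.5381 -0.7544


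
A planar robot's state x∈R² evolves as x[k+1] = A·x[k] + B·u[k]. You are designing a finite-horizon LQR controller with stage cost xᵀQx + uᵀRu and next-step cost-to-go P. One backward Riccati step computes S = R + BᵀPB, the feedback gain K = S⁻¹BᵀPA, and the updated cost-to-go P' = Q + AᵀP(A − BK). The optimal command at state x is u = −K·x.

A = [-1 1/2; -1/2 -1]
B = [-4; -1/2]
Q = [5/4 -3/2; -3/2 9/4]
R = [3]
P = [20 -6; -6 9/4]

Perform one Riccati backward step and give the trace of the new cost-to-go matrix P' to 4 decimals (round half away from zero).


BᵀP = [-77.0000 22.8750]
S = R + BᵀPB = [3] + [296.5625] = [299.5625]
BᵀPA = [65.5625 -61.3750]
K = S⁻¹·BᵀPA = [0.2189 -0.2049]
A−BK = [-0.1246 -0.3195; -0.3906 -1.1024]
AᵀP(A−BK) = [0.2134 0.0576; 0.0576 0.6754]
P' = Q + AᵀP(A−BK) = [1.4634 -1.4424; -1.4424 2.9254]
tr(P') = 4.3888

4.3888


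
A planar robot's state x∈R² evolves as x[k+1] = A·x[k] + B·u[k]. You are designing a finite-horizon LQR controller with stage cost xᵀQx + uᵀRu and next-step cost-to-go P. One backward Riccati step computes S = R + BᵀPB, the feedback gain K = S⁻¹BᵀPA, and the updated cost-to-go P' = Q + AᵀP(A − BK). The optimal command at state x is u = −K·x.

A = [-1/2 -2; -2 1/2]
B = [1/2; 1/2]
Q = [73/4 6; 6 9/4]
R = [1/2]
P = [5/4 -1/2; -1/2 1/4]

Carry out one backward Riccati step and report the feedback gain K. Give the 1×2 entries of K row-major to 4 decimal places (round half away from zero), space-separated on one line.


0.1000 -1.3000

BᵀP = [0.3750 -0.1250]
S = R + BᵀPB = [1/2] + [0.1250] = [0.6250]
BᵀPA = [0.0625 -0.8125]
K = S⁻¹·BᵀPA = [0.1000 -1.3000]
A−BK = [-0.5500 -1.3500; -2.0500 1.1500]
AᵀP(A−BK) = [0.3063 -0.7938; -0.7938 5.0063]
P' = Q + AᵀP(A−BK) = [18.5563 5.2063; 5.2063 7.2563]
tr(P') = 25.8125


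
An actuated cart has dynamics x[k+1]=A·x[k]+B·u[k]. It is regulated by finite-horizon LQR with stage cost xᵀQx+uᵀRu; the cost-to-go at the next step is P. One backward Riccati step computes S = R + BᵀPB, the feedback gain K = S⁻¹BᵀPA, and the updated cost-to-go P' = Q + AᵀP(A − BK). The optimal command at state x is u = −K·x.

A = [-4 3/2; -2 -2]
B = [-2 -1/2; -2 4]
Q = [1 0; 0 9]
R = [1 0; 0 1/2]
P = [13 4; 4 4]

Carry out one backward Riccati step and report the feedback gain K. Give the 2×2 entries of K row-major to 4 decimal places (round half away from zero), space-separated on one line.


1.8530 -0.5400 0.4076 -0.7561

BᵀP = [-34.0000 -16.0000; 9.5000 14.0000]
S = R + BᵀPB = [1 0; 0 1/2] + [100.0000 -47.0000; -47.0000 51.2500] = [101.0000 -47.0000; -47.0000 51.7500]
BᵀPA = [168.0000 -19.0000; -66.0000 -13.7500]
K = S⁻¹·BᵀPA = [1.8530 -0.5400; 0.4076 -0.7561]
A−BK = [-0.0901 0.0420; 0.0757 -0.0555]
AᵀP(A−BK) = [3.5908 -1.1880; -1.1880 0.5940]
P' = Q + AᵀP(A−BK) = [4.5908 -1.1880; -1.1880 9.5940]
tr(P') = 14.1848


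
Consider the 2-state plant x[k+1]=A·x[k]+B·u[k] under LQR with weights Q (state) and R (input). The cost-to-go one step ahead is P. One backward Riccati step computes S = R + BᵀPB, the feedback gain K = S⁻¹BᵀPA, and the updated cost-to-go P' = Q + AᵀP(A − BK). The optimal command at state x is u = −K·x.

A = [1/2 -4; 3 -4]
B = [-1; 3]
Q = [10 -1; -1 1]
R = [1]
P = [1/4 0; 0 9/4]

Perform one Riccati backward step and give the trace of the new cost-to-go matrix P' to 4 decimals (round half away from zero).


21.0327

BᵀP = [-0.2500 6.7500]
S = R + BᵀPB = [1] + [20.5000] = [21.5000]
BᵀPA = [20.1250 -26.0000]
K = S⁻¹·BᵀPA = [0.9360 -1.2093]
A−BK = [1.4360 -5.2093; 0.1919 -0.3721]
AᵀP(A−BK) = [1.4746 -3.1628; -3.1628 8.5581]
P' = Q + AᵀP(A−BK) = [11.4746 -4.1628; -4.1628 9.5581]
tr(P') = 21.0327


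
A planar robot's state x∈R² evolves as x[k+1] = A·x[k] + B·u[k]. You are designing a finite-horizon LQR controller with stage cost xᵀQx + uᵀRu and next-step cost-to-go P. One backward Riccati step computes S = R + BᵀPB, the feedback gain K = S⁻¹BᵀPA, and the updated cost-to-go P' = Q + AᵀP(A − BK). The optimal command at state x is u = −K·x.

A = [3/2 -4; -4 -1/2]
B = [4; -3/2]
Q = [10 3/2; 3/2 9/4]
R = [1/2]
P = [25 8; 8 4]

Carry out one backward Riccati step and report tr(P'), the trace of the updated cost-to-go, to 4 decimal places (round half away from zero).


BᵀP = [88.0000 26.0000]
S = R + BᵀPB = [1/2] + [313.0000] = [313.5000]
BᵀPA = [28.0000 -365.0000]
K = S⁻¹·BᵀPA = [0.0893 -1.1643]
A−BK = [1.1427 0.6571; -3.8660 -2.2464]
AᵀP(A−BK) = [21.7492 12.5997; 12.5997 8.0399]
P' = Q + AᵀP(A−BK) = [31.7492 14.0997; 14.0997 10.2899]
tr(P') = 42.0391

42.0391


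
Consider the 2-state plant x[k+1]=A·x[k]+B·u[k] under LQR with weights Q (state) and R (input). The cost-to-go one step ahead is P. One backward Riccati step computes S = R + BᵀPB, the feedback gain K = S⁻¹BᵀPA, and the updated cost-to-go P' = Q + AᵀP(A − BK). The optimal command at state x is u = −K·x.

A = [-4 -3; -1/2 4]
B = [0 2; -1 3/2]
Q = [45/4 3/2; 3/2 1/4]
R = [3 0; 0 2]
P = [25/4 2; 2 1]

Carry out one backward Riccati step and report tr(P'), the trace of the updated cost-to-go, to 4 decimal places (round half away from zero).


27.3140

BᵀP = [-2.0000 -1.0000; 15.5000 5.5000]
S = R + BᵀPB = [3 0; 0 2] + [1.0000 -5.5000; -5.5000 39.2500] = [4.0000 -5.5000; -5.5000 41.2500]
BᵀPA = [8.5000 2.0000; -64.7500 -24.5000]
K = S⁻¹·BᵀPA = [-0.0408 -0.3878; -1.5751 -0.6456]
A−BK = [-0.8497 -1.7087; 1.8219 4.5807]
AᵀP(A−BK) = [6.6067 5.4907; 5.4907 9.2073]
P' = Q + AᵀP(A−BK) = [17.8567 6.9907; 6.9907 9.4573]
tr(P') = 27.3140


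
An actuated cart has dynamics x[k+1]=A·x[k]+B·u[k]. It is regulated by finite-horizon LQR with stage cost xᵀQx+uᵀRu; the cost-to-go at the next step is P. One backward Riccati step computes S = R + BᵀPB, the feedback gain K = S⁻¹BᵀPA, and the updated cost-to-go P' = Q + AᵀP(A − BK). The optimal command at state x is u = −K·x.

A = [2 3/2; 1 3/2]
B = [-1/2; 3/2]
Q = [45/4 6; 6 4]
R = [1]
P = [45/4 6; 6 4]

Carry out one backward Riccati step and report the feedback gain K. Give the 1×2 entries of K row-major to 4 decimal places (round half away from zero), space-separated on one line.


2.5574 2.5082

BᵀP = [3.3750 3.0000]
S = R + BᵀPB = [1] + [2.8125] = [3.8125]
BᵀPA = [9.7500 9.5625]
K = S⁻¹·BᵀPA = [2.5574 2.5082]
A−BK = [3.2787 2.7541; -2.8361 -2.2623]
AᵀP(A−BK) = [48.0656 42.2951; 42.2951 37.3279]
P' = Q + AᵀP(A−BK) = [59.3156 48.2951; 48.2951 41.3279]
tr(P') = 100.6434


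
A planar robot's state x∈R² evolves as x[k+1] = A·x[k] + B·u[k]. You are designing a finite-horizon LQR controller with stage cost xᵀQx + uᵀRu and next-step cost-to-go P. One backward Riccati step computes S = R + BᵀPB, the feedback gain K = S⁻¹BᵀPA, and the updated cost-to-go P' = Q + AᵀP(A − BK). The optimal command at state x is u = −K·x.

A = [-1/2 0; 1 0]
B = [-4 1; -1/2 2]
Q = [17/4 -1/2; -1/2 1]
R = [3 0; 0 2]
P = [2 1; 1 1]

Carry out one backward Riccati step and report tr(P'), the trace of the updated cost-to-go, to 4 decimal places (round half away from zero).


5.5603

BᵀP = [-8.5000 -4.5000; 4.0000 3.0000]
S = R + BᵀPB = [3 0; 0 2] + [36.2500 -17.5000; -17.5000 10.0000] = [39.2500 -17.5000; -17.5000 12.0000]
BᵀPA = [-0.2500 0.0000; 1.0000 0.0000]
K = S⁻¹·BᵀPA = [0.0880 0.0000; 0.2117 0.0000]
A−BK = [-0.3596 0.0000; 0.6206 0.0000]
AᵀP(A−BK) = [0.3103 0.0000; 0.0000 0.0000]
P' = Q + AᵀP(A−BK) = [4.5603 -0.5000; -0.5000 1.0000]
tr(P') = 5.5603


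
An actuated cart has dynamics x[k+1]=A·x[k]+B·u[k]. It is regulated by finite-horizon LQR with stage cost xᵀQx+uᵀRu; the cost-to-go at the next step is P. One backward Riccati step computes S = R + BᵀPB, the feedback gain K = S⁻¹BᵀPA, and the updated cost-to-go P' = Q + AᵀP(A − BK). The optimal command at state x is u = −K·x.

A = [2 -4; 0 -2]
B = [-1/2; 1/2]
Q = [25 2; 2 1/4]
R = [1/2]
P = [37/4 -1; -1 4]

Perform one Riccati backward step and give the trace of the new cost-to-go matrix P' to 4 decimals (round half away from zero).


130.1775

BᵀP = [-5.1250 2.5000]
S = R + BᵀPB = [1/2] + [3.8125] = [4.3125]
BᵀPA = [-10.2500 15.5000]
K = S⁻¹·BᵀPA = [-2.3768 3.5942]
A−BK = [0.8116 -2.2029; 1.1884 -3.7971]
AᵀP(A−BK) = [12.6377 -33.1594; -33.1594 92.2899]
P' = Q + AᵀP(A−BK) = [37.6377 -31.1594; -31.1594 92.5399]
tr(P') = 130.1775


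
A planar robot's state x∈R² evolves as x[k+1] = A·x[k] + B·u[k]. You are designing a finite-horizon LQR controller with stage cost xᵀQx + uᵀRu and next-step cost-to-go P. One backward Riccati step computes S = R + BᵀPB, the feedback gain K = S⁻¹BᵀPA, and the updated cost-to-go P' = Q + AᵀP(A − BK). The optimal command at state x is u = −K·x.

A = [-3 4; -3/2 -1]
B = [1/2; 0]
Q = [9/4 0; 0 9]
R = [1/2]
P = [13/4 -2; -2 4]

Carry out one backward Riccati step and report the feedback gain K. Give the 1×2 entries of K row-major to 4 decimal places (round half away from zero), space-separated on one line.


BᵀP = [1.6250 -1.0000]
S = R + BᵀPB = [1/2] + [0.8125] = [1.3125]
BᵀPA = [-3.3750 7.5000]
K = S⁻¹·BᵀPA = [-2.5714 5.7143]
A−BK = [-1.7143 1.1429; -1.5000 -1.0000]
AᵀP(A−BK) = [11.5714 -7.7143; -7.7143 29.1429]
P' = Q + AᵀP(A−BK) = [13.8214 -7.7143; -7.7143 38.1429]
tr(P') = 51.9643

-2.5714 5.7143


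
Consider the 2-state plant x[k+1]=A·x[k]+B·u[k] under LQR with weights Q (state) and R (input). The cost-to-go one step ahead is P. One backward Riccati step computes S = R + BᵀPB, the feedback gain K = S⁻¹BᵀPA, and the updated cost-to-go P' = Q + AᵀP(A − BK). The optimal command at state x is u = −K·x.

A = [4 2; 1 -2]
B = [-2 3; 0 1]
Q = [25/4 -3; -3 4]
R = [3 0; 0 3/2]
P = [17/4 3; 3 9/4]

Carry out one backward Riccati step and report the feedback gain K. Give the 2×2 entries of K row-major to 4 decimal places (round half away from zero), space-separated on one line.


BᵀP = [-8.5000 -6.0000; 15.7500 11.2500]
S = R + BᵀPB = [3 0; 0 3/2] + [17.0000 -31.5000; -31.5000 58.5000] = [20.0000 -31.5000; -31.5000 60.0000]
BᵀPA = [-40.0000 -5.0000; 74.2500 9.0000]
K = S⁻¹·BᵀPA = [-0.2942 -0.0794; 1.0830 0.1083]
A−BK = [0.1625 1.5162; -0.0830 -2.1083]
AᵀP(A−BK) = [2.0659 0.2816; 0.2816 0.6282]
P' = Q + AᵀP(A−BK) = [8.3159 -2.7184; -2.7184 4.6282]
tr(P') = 12.9440

-0.2942 -0.0794 1.0830 0.1083


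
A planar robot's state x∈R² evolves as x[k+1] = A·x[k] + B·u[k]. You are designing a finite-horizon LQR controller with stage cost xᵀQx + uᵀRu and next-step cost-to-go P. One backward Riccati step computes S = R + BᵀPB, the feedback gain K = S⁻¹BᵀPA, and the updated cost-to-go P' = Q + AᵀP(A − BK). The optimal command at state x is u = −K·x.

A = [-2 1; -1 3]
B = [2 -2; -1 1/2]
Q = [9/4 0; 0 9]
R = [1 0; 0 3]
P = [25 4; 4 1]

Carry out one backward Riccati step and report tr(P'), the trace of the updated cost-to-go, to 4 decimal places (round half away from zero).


BᵀP = [46.0000 7.0000; -48.0000 -7.5000]
S = R + BᵀPB = [1 0; 0 3] + [85.0000 -88.5000; -88.5000 92.2500] = [86.0000 -88.5000; -88.5000 95.2500]
BᵀPA = [-99.0000 67.0000; 103.5000 -70.5000]
K = S⁻¹·BᵀPA = [-0.7516 0.3967; 0.3883 -0.3716]
A−BK = [0.2797 -0.5365; -1.9457 3.5825]
AᵀP(A−BK) = [2.4050 -3.2693; -3.2693 5.2255]
P' = Q + AᵀP(A−BK) = [4.6550 -3.2693; -3.2693 14.2255]
tr(P') = 18.8805

18.8805


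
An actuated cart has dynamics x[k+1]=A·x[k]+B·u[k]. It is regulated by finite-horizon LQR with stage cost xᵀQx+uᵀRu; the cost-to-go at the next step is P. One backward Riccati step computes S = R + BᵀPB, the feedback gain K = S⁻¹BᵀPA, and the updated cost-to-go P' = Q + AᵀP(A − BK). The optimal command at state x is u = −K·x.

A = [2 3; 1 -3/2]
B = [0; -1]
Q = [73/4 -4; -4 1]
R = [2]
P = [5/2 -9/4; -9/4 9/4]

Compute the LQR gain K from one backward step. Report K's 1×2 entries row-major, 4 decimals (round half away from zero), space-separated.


BᵀP = [2.2500 -2.2500]
S = R + BᵀPB = [2] + [2.2500] = [4.2500]
BᵀPA = [2.2500 10.1250]
K = S⁻¹·BᵀPA = [0.5294 2.3824]
A−BK = [2.0000 3.0000; 1.5294 0.8824]
AᵀP(A−BK) = [2.0588 6.2647; 6.2647 23.6912]
P' = Q + AᵀP(A−BK) = [20.3088 2.2647; 2.2647 24.6912]
tr(P') = 45.0000

0.5294 2.3824


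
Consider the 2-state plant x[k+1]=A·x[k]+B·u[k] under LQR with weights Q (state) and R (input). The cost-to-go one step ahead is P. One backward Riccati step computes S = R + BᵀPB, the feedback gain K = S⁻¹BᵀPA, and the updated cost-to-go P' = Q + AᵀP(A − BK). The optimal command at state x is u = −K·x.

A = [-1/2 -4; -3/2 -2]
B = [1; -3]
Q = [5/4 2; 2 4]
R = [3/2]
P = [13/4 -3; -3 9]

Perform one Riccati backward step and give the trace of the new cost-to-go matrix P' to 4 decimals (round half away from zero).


BᵀP = [12.2500 -30.0000]
S = R + BᵀPB = [3/2] + [102.2500] = [103.7500]
BᵀPA = [38.8750 11.0000]
K = S⁻¹·BᵀPA = [0.3747 0.1060]
A−BK = [-0.8747 -4.1060; -0.3759 -1.6819]
AᵀP(A−BK) = [1.9961 8.3783; 8.3783 38.8337]
P' = Q + AᵀP(A−BK) = [3.2461 10.3783; 10.3783 42.8337]
tr(P') = 46.0798

46.0798


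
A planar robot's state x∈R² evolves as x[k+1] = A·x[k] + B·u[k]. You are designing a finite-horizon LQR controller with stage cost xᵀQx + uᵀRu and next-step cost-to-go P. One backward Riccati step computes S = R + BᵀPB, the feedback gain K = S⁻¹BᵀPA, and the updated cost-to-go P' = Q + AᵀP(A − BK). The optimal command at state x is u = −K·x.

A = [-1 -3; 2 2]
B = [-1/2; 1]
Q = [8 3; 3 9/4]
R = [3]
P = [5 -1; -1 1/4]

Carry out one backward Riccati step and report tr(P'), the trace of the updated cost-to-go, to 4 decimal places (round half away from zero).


47.5227

BᵀP = [-3.5000 0.7500]
S = R + BᵀPB = [3] + [2.5000] = [5.5000]
BᵀPA = [5.0000 12.0000]
K = S⁻¹·BᵀPA = [0.9091 2.1818]
A−BK = [-0.5455 -1.9091; 1.0909 -0.1818]
AᵀP(A−BK) = [5.4545 13.0909; 13.0909 31.8182]
P' = Q + AᵀP(A−BK) = [13.4545 16.0909; 16.0909 34.0682]
tr(P') = 47.5227


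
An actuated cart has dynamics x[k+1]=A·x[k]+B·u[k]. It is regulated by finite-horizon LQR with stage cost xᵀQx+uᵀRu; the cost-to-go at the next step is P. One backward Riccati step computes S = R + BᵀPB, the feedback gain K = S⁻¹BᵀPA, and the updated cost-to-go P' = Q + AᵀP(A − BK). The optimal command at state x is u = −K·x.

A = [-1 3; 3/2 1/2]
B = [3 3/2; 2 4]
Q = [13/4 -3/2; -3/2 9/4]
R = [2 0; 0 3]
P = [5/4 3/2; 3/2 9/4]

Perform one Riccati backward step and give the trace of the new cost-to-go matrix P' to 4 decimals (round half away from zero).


6.9308

BᵀP = [6.7500 9.0000; 7.8750 11.2500]
S = R + BᵀPB = [2 0; 0 3] + [38.2500 46.1250; 46.1250 56.8125] = [40.2500 46.1250; 46.1250 59.8125]
BᵀPA = [6.7500 24.7500; 9.0000 29.2500]
K = S⁻¹·BᵀPA = [-0.0407 0.4687; 0.1818 0.1276]
A−BK = [-1.1507 1.4025; 0.8540 -0.9478]
AᵀP(A−BK) = [0.4505 -0.3745; -0.3745 0.9803]
P' = Q + AᵀP(A−BK) = [3.7005 -1.8745; -1.8745 3.2303]
tr(P') = 6.9308


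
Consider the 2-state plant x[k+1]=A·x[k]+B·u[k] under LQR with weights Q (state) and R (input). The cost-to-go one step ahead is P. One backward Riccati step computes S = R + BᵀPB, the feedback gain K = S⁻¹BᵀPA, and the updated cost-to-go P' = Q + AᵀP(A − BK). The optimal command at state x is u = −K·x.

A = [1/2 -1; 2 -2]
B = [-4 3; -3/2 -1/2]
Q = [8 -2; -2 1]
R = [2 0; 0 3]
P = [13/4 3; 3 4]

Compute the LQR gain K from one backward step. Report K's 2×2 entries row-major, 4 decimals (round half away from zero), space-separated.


-0.5836 0.6480 -0.2994 0.2448

BᵀP = [-17.5000 -18.0000; 8.2500 7.0000]
S = R + BᵀPB = [2 0; 0 3] + [97.0000 -43.5000; -43.5000 21.2500] = [99.0000 -43.5000; -43.5000 24.2500]
BᵀPA = [-44.7500 53.5000; 18.1250 -22.2500]
K = S⁻¹·BᵀPA = [-0.5836 0.6480; -0.2994 0.2448]
A−BK = [-0.9361 0.8574; 0.9749 -0.9056]
AᵀP(A−BK) = [2.1241 -2.0654; -2.0654 2.0305]
P' = Q + AᵀP(A−BK) = [10.1241 -4.0654; -4.0654 3.0305]
tr(P') = 13.1546


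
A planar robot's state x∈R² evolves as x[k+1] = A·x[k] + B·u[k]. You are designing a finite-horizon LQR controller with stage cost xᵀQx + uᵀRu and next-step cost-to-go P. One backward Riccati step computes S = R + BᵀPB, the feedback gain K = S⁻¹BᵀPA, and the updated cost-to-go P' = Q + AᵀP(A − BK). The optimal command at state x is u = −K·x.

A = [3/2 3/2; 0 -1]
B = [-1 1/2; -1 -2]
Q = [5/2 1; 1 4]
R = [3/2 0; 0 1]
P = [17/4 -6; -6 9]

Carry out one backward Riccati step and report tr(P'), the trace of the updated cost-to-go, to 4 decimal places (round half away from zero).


BᵀP = [1.7500 -3.0000; 14.1250 -21.0000]
S = R + BᵀPB = [3/2 0; 0 1] + [1.2500 6.8750; 6.8750 49.0625] = [2.7500 6.8750; 6.8750 50.0625]
BᵀPA = [2.6250 5.6250; 21.1875 42.1875]
K = S⁻¹·BᵀPA = [-0.1576 -0.0933; 0.4449 0.8555]
A−BK = [1.1199 0.9789; 0.7321 0.6177]
AᵀP(A−BK) = [0.5506 0.6813; 0.6813 0.9955]
P' = Q + AᵀP(A−BK) = [3.0506 1.6813; 1.6813 4.9955]
tr(P') = 8.0461

8.0461


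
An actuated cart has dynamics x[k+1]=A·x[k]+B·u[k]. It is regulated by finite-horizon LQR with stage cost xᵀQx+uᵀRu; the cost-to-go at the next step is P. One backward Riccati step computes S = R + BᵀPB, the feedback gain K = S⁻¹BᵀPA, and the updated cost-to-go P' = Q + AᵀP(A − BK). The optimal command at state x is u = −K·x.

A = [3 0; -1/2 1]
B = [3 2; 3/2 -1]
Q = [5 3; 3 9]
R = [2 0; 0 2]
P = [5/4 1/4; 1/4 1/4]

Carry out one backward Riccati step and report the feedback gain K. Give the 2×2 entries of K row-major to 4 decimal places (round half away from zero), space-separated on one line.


BᵀP = [4.1250 1.1250; 2.2500 0.2500]
S = R + BᵀPB = [2 0; 0 2] + [14.0625 7.1250; 7.1250 4.2500] = [16.0625 7.1250; 7.1250 6.2500]
BᵀPA = [11.8125 1.1250; 6.6250 0.2500]
K = S⁻¹·BᵀPA = [0.5365 0.1058; 0.4484 -0.0806]
A−BK = [0.4937 -0.1562; -0.8564 0.7607]
AᵀP(A−BK) = [1.2544 -0.0907; -0.0907 0.1511]
P' = Q + AᵀP(A−BK) = [6.2544 2.9093; 2.9093 9.1511]
tr(P') = 15.4055

0.5365 0.1058 0.4484 -0.0806


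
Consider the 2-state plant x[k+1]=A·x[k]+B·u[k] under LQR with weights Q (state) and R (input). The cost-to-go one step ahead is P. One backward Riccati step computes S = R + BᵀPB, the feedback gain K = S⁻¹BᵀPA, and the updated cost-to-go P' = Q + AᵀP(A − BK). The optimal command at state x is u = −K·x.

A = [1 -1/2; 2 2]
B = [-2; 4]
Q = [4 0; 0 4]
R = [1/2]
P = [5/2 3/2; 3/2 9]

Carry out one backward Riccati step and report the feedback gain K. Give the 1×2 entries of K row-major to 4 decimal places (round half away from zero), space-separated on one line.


BᵀP = [1.0000 33.0000]
S = R + BᵀPB = [1/2] + [130.0000] = [130.5000]
BᵀPA = [67.0000 65.5000]
K = S⁻¹·BᵀPA = [0.5134 0.5019]
A−BK = [2.0268 0.5038; -0.0536 -0.0077]
AᵀP(A−BK) = [10.1015 2.6216; 2.6216 0.7495]
P' = Q + AᵀP(A−BK) = [14.1015 2.6216; 2.6216 4.7495]
tr(P') = 18.8511

0.5134 0.5019


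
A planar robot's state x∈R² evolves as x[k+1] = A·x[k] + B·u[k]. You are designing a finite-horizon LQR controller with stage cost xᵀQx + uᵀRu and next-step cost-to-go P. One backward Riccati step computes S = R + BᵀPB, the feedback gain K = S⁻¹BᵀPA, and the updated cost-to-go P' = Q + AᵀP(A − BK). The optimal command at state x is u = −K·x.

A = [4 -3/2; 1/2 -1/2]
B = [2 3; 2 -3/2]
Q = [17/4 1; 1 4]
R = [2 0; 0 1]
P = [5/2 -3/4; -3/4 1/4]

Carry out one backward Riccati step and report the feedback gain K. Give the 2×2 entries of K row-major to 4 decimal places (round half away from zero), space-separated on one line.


BᵀP = [3.5000 -1.0000; 8.6250 -2.6250]
S = R + BᵀPB = [2 0; 0 1] + [5.0000 12.0000; 12.0000 29.8125] = [7.0000 12.0000; 12.0000 30.8125]
BᵀPA = [13.5000 -4.7500; 33.1875 -11.6250]
K = S⁻¹·BᵀPA = [0.2472 -0.0957; 0.9808 -0.3400]
A−BK = [0.5632 -0.2886; 1.4769 -0.8187]
AᵀP(A−BK) = [1.1748 -0.4239; -0.4239 0.1553]
P' = Q + AᵀP(A−BK) = [5.4248 0.5761; 0.5761 4.1553]
tr(P') = 9.5801

0.2472 -0.0957 0.9808 -0.3400


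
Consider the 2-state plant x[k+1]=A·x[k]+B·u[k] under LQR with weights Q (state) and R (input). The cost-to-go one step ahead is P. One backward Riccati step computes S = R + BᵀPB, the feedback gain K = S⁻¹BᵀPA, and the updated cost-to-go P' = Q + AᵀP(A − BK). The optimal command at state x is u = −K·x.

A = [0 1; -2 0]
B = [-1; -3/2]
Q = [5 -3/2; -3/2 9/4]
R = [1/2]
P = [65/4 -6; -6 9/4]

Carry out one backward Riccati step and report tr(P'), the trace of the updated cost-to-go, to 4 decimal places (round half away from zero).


BᵀP = [-7.2500 2.6250]
S = R + BᵀPB = [1/2] + [3.3125] = [3.8125]
BᵀPA = [-5.2500 -7.2500]
K = S⁻¹·BᵀPA = [-1.3770 -1.9016]
A−BK = [-1.3770 -0.9016; -4.0656 -2.8525]
AᵀP(A−BK) = [1.7705 2.0164; 2.0164 2.4631]
P' = Q + AᵀP(A−BK) = [6.7705 0.5164; 0.5164 4.7131]
tr(P') = 11.4836

11.4836


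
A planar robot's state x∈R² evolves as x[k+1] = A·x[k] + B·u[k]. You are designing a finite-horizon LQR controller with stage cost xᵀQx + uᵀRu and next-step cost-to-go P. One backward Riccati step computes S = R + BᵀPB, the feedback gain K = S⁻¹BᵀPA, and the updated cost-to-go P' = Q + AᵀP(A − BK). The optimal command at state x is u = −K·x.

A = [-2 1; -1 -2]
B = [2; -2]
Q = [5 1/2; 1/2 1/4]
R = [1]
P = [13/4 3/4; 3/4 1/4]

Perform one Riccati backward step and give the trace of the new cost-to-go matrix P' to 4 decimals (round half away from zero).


8.3056

BᵀP = [5.0000 1.0000]
S = R + BᵀPB = [1] + [8.0000] = [9.0000]
BᵀPA = [-11.0000 3.0000]
K = S⁻¹·BᵀPA = [-1.2222 0.3333]
A−BK = [0.4444 0.3333; -3.4444 -1.3333]
AᵀP(A−BK) = [2.8056 -0.0833; -0.0833 0.2500]
P' = Q + AᵀP(A−BK) = [7.8056 0.4167; 0.4167 0.5000]
tr(P') = 8.3056


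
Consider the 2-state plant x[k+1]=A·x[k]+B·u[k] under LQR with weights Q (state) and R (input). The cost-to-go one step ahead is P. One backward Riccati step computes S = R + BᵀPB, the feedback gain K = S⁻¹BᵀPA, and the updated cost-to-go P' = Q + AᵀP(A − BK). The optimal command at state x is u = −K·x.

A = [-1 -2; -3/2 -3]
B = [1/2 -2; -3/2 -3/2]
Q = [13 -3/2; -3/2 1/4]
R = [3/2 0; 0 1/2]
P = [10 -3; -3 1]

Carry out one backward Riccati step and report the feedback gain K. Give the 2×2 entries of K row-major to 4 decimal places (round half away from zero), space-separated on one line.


0.0560 0.1120 0.3863 0.7727

BᵀP = [9.5000 -3.0000; -15.5000 4.5000]
S = R + BᵀPB = [3/2 0; 0 1/2] + [9.2500 -14.5000; -14.5000 24.2500] = [10.7500 -14.5000; -14.5000 24.7500]
BᵀPA = [-5.0000 -10.0000; 8.7500 17.5000]
K = S⁻¹·BᵀPA = [0.0560 0.1120; 0.3863 0.7727]
A−BK = [-0.2553 -0.5106; -0.8365 -1.6730]
AᵀP(A−BK) = [0.1495 0.2990; 0.2990 0.5980]
P' = Q + AᵀP(A−BK) = [13.1495 -1.2010; -1.2010 0.8480]
tr(P') = 13.9975


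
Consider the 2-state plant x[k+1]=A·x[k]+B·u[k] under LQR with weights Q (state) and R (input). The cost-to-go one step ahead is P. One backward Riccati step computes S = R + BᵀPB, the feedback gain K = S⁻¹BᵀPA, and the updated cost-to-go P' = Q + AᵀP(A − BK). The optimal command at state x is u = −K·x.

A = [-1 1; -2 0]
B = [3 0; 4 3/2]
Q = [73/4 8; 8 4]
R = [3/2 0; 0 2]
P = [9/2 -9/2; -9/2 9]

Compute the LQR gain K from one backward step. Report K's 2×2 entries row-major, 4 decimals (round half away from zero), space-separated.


-0.3650 0.2141 -0.3565 -0.6281

BᵀP = [-4.5000 22.5000; -6.7500 13.5000]
S = R + BᵀPB = [3/2 0; 0 2] + [76.5000 33.7500; 33.7500 20.2500] = [78.0000 33.7500; 33.7500 22.2500]
BᵀPA = [-40.5000 -4.5000; -20.2500 -6.7500]
K = S⁻¹·BᵀPA = [-0.3650 0.2141; -0.3565 -0.6281]
A−BK = [0.0949 0.3577; -0.0053 0.0858]
AᵀP(A−BK) = [0.4994 0.4513; 0.4513 1.2237]
P' = Q + AᵀP(A−BK) = [18.7494 8.4513; 8.4513 5.2237]
tr(P') = 23.9730


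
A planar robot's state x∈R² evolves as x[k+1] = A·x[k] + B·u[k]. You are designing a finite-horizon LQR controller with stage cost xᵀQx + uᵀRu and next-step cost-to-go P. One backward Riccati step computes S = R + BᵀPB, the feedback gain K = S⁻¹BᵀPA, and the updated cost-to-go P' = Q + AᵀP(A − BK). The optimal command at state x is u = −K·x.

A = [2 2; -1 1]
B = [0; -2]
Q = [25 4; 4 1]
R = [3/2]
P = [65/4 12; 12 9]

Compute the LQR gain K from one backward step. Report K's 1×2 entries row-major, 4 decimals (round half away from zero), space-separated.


-0.8000 -1.7600

BᵀP = [-24.0000 -18.0000]
S = R + BᵀPB = [3/2] + [36.0000] = [37.5000]
BᵀPA = [-30.0000 -66.0000]
K = S⁻¹·BᵀPA = [-0.8000 -1.7600]
A−BK = [2.0000 2.0000; -2.6000 -2.5200]
AᵀP(A−BK) = [2.0000 3.2000; 3.2000 5.8400]
P' = Q + AᵀP(A−BK) = [27.0000 7.2000; 7.2000 6.8400]
tr(P') = 33.8400


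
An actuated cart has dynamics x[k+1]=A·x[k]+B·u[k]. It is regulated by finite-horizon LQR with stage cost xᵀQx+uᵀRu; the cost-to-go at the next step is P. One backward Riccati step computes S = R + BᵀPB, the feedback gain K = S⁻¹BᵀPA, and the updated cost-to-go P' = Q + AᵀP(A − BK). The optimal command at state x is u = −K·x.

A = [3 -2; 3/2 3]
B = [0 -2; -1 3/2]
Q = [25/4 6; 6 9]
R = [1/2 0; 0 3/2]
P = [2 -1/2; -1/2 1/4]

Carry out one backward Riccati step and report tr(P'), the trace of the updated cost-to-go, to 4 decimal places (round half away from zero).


19.7737

BᵀP = [0.5000 -0.2500; -4.7500 1.3750]
S = R + BᵀPB = [1/2 0; 0 3/2] + [0.2500 -1.3750; -1.3750 11.5625] = [0.7500 -1.3750; -1.3750 13.0625]
BᵀPA = [1.1250 -1.7500; -12.1875 13.6250]
K = S⁻¹·BᵀPA = [-0.2609 -0.5217; -0.9605 0.9881]
A−BK = [1.0791 -0.0237; 2.6798 0.9960]
AᵀP(A−BK) = [2.6502 -1.2451; -1.2451 1.8735]
P' = Q + AᵀP(A−BK) = [8.9002 4.7549; 4.7549 10.8735]
tr(P') = 19.7737


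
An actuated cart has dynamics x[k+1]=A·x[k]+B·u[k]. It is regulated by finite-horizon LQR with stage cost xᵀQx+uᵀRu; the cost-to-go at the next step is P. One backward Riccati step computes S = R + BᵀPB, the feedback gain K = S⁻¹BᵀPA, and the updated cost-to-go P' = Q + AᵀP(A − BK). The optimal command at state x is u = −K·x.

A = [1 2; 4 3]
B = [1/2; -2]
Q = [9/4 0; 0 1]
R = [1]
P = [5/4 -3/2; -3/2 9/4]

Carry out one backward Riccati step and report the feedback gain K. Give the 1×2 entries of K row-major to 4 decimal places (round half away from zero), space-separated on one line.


-1.3052 -0.6385

BᵀP = [3.6250 -5.2500]
S = R + BᵀPB = [1] + [12.3125] = [13.3125]
BᵀPA = [-17.3750 -8.5000]
K = S⁻¹·BᵀPA = [-1.3052 -0.6385]
A−BK = [1.6526 2.3192; 1.3897 1.7230]
AᵀP(A−BK) = [2.5728 1.9061; 1.9061 1.8228]
P' = Q + AᵀP(A−BK) = [4.8228 1.9061; 1.9061 2.8228]
tr(P') = 7.6455


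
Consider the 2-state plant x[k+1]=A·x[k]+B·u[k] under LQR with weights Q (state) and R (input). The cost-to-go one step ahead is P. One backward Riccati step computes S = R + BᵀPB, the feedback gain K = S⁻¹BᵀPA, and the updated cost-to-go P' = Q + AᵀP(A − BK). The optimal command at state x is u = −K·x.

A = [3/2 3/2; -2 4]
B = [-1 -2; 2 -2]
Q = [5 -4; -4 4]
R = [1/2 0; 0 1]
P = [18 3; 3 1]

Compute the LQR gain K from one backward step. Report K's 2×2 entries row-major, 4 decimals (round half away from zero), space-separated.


-1.0247 0.6450 -0.2016 -1.1066

BᵀP = [-12.0000 -1.0000; -42.0000 -8.0000]
S = R + BᵀPB = [1/2 0; 0 1] + [10.0000 26.0000; 26.0000 100.0000] = [10.5000 26.0000; 26.0000 101.0000]
BᵀPA = [-16.0000 -22.0000; -47.0000 -95.0000]
K = S⁻¹·BᵀPA = [-1.0247 0.6450; -0.2016 -1.1066]
A−BK = [0.0722 -0.0683; -0.3537 0.4967]
AᵀP(A−BK) = [0.6313 -0.1918; -0.1918 1.5598]
P' = Q + AᵀP(A−BK) = [5.6313 -4.1918; -4.1918 5.5598]
tr(P') = 11.1912


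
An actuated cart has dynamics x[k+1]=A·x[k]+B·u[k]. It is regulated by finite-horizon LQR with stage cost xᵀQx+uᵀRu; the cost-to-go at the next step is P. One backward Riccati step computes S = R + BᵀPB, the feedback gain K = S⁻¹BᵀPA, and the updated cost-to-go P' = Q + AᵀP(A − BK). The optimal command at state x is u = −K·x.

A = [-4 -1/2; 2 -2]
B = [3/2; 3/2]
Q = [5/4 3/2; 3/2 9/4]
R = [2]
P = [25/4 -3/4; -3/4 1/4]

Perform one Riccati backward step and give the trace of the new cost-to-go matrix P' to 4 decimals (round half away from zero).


BᵀP = [8.2500 -0.7500]
S = R + BᵀPB = [2] + [11.2500] = [13.2500]
BᵀPA = [-34.5000 -2.6250]
K = S⁻¹·BᵀPA = [-2.6038 -0.1981]
A−BK = [-0.0943 -0.2028; 5.9057 -1.7028]
AᵀP(A−BK) = [23.1698 -0.5849; -0.5849 0.5425]
P' = Q + AᵀP(A−BK) = [24.4198 0.9151; 0.9151 2.7925]
tr(P') = 27.2123

27.2123


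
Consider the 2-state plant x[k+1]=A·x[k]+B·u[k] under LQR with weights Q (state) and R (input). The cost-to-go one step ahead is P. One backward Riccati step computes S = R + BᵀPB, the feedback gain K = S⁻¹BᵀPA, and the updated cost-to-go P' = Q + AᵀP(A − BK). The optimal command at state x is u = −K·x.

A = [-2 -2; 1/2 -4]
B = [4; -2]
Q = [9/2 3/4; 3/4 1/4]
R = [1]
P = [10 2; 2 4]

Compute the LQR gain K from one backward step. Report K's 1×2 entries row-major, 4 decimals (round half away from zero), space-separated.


BᵀP = [36.0000 0.0000]
S = R + BᵀPB = [1] + [144.0000] = [145.0000]
BᵀPA = [-72.0000 -72.0000]
K = S⁻¹·BᵀPA = [-0.4966 -0.4966]
A−BK = [-0.0138 -0.0138; -0.4931 -4.9931]
AᵀP(A−BK) = [1.2483 10.2483; 10.2483 100.2483]
P' = Q + AᵀP(A−BK) = [5.7483 10.9983; 10.9983 100.4983]
tr(P') = 106.2466

-0.4966 -0.4966


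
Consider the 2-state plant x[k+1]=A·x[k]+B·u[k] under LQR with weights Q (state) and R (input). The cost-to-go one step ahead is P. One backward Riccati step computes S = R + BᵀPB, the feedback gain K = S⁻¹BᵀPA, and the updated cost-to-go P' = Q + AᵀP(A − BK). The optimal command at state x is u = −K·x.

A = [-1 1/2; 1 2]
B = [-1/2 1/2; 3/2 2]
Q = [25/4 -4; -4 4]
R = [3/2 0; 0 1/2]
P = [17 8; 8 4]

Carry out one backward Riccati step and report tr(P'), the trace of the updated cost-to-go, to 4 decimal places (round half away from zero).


11.3759

BᵀP = [3.5000 2.0000; 24.5000 12.0000]
S = R + BᵀPB = [3/2 0; 0 1/2] + [1.2500 5.7500; 5.7500 36.2500] = [2.7500 5.7500; 5.7500 36.7500]
BᵀPA = [-1.5000 5.7500; -12.5000 36.2500]
K = S⁻¹·BᵀPA = [0.2463 0.0423; -0.3787 0.9798]
A−BK = [-0.6875 0.0313; 1.3879 -0.0230]
AᵀP(A−BK) = [0.6360 -0.1893; -0.1893 0.4899]
P' = Q + AᵀP(A−BK) = [6.8860 -4.1893; -4.1893 4.4899]
tr(P') = 11.3759


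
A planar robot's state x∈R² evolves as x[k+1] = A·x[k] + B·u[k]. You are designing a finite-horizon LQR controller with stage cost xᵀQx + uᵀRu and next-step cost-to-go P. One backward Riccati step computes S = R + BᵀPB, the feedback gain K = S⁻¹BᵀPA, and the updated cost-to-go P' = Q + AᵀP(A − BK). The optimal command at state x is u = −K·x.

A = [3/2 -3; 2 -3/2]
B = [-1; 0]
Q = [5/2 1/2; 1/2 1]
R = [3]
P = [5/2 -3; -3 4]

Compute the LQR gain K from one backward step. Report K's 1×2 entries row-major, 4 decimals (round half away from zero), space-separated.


BᵀP = [-2.5000 3.0000]
S = R + BᵀPB = [3] + [2.5000] = [5.5000]
BᵀPA = [2.2500 3.0000]
K = S⁻¹·BᵀPA = [0.4091 0.5455]
A−BK = [1.9091 -2.4545; 2.0000 -1.5000]
AᵀP(A−BK) = [2.7045 0.2727; 0.2727 2.8636]
P' = Q + AᵀP(A−BK) = [5.2045 0.7727; 0.7727 3.8636]
tr(P') = 9.0682

0.4091 0.5455


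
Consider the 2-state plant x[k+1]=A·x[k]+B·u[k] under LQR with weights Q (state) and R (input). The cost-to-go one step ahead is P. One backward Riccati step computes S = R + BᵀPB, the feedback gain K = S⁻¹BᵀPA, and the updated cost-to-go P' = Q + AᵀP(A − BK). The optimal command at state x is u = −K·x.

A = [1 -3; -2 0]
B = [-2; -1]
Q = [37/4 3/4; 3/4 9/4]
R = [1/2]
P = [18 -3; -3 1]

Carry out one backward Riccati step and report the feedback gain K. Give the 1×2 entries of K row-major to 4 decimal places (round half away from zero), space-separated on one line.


BᵀP = [-33.0000 5.0000]
S = R + BᵀPB = [1/2] + [61.0000] = [61.5000]
BᵀPA = [-43.0000 99.0000]
K = S⁻¹·BᵀPA = [-0.6992 1.6098]
A−BK = [-0.3984 0.2195; -2.6992 1.6098]
AᵀP(A−BK) = [3.9350 -2.7805; -2.7805 2.6341]
P' = Q + AᵀP(A−BK) = [13.1850 -2.0305; -2.0305 4.8841]
tr(P') = 18.0691

-0.6992 1.6098


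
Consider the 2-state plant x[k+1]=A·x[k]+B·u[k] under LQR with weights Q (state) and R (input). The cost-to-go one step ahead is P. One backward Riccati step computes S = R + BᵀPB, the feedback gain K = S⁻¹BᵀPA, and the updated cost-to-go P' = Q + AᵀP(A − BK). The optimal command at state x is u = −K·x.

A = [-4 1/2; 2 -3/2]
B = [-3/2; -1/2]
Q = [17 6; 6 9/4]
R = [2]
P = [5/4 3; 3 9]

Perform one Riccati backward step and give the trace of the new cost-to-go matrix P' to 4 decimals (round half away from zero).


BᵀP = [-3.3750 -9.0000]
S = R + BᵀPB = [2] + [9.5625] = [11.5625]
BᵀPA = [-4.5000 11.8125]
K = S⁻¹·BᵀPA = [-0.3892 1.0216]
A−BK = [-4.5838 2.0324; 1.8054 -0.9892]
AᵀP(A−BK) = [6.2486 -3.9027; -3.9027 3.9946]
P' = Q + AᵀP(A−BK) = [23.2486 2.0973; 2.0973 6.2446]
tr(P') = 29.4932

29.4932


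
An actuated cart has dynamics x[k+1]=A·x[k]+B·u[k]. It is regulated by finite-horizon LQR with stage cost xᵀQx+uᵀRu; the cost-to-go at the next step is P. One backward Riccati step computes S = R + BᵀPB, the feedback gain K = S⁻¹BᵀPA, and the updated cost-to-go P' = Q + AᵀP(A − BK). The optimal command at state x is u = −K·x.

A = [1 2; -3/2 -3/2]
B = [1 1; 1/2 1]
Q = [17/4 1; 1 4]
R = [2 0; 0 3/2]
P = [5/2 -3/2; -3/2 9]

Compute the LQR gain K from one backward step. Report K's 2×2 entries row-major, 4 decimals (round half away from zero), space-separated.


BᵀP = [1.7500 3.0000; 1.0000 7.5000]
S = R + BᵀPB = [2 0; 0 3/2] + [3.2500 4.7500; 4.7500 8.5000] = [5.2500 4.7500; 4.7500 10.0000]
BᵀPA = [-2.7500 -1.0000; -10.2500 -9.2500]
K = S⁻¹·BᵀPA = [0.7077 1.1336; -1.3612 -1.4635]
A−BK = [1.6534 2.3299; -0.4927 -0.6033]
AᵀP(A−BK) = [15.2443 20.1169; 20.1169 26.8466]
P' = Q + AᵀP(A−BK) = [19.4943 21.1169; 21.1169 30.8466]
tr(P') = 50.3408

0.7077 1.1336 -1.3612 -1.4635


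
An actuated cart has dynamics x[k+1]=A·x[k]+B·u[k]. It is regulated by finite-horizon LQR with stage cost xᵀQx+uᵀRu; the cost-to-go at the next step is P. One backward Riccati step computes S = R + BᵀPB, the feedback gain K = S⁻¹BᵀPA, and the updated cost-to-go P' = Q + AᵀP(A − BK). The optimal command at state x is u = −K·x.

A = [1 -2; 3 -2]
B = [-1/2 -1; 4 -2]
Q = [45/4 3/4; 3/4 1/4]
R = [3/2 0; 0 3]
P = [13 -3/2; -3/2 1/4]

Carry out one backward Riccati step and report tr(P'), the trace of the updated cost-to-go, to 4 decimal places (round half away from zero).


BᵀP = [-12.5000 1.7500; -10.0000 1.0000]
S = R + BᵀPB = [3/2 0; 0 3] + [13.2500 9.0000; 9.0000 8.0000] = [14.7500 9.0000; 9.0000 11.0000]
BᵀPA = [-7.2500 21.5000; -7.0000 18.0000]
K = S⁻¹·BᵀPA = [-0.2062 0.9169; -0.4677 0.8862]
A−BK = [0.4292 -0.6554; 2.8892 -3.8954]
AᵀP(A−BK) = [1.4815 -2.6492; -2.6492 5.3354]
P' = Q + AᵀP(A−BK) = [12.7315 -1.8992; -1.8992 5.5854]
tr(P') = 18.3169

18.3169


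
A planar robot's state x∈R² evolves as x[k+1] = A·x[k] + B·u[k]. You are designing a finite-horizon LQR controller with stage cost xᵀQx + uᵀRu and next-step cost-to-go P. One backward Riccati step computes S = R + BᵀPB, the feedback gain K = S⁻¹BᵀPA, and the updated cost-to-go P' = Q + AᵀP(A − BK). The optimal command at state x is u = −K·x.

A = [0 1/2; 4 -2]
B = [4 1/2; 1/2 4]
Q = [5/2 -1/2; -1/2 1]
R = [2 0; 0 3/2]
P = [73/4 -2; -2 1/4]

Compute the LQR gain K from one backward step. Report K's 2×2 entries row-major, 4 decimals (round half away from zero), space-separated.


-0.1140 0.1829 0.2488 -0.1263

BᵀP = [72.0000 -7.8750; 1.1250 0.0000]
S = R + BᵀPB = [2 0; 0 3/2] + [284.0625 4.5000; 4.5000 0.5625] = [286.0625 4.5000; 4.5000 2.0625]
BᵀPA = [-31.5000 51.7500; 0.0000 0.5625]
K = S⁻¹·BᵀPA = [-0.1140 0.1829; 0.2488 -0.1263]
A−BK = [0.3317 -0.1684; 3.0618 -1.5862]
AᵀP(A−BK) = [0.4081 -0.2389; -0.2389 0.1689]
P' = Q + AᵀP(A−BK) = [2.9081 -0.7389; -0.7389 1.1689]
tr(P') = 4.0770


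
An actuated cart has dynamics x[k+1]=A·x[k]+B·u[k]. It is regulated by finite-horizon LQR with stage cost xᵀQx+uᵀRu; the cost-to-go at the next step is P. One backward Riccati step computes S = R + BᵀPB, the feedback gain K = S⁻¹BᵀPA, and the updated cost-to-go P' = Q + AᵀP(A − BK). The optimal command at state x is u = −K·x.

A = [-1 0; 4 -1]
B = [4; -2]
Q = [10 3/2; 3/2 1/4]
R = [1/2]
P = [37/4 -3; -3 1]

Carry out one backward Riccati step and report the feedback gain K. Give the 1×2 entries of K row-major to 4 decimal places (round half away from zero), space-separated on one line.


-0.4938 0.0698

BᵀP = [43.0000 -14.0000]
S = R + BᵀPB = [1/2] + [200.0000] = [200.5000]
BᵀPA = [-99.0000 14.0000]
K = S⁻¹·BᵀPA = [-0.4938 0.0698]
A−BK = [0.9751 -0.2793; 3.0125 -0.8603]
AᵀP(A−BK) = [0.3672 -0.0873; -0.0873 0.0224]
P' = Q + AᵀP(A−BK) = [10.3672 1.4127; 1.4127 0.2724]
tr(P') = 10.6397
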